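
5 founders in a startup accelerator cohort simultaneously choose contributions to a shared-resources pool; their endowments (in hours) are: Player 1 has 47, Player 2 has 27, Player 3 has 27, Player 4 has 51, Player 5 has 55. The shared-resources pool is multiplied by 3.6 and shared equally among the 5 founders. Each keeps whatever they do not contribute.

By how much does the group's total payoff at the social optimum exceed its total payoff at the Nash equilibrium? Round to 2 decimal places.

538.20 hours

The private return per contributed unit is 3.6/5 = 0.7200 < 1 for every player regardless of endowment, so the Nash equilibrium is zero contribution and the group total is Σ E_j = 47 + 27 + 27 + 51 + 55 = 207.
Each contributed unit returns 3.600 to the group, so the social optimum is full contribution by everyone: group total = 3.600 × 207 = 745.20.
Efficiency loss = (3.600 − 1) × 207 = 538.20.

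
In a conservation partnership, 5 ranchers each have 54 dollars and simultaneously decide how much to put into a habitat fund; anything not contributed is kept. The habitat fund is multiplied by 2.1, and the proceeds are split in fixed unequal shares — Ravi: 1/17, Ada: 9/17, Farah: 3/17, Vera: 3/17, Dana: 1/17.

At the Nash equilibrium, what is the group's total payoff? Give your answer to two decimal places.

329.40 dollars

Player j's private return per contributed unit is 2.1 × (j's share). Contributing is weakly dominant for j when that share is at least 1/2.1 = 0.4762, and contributing 0 is dominant otherwise.
Ada alone (share 9/17) is above the threshold, contributing 54; the remaining 4 contribute 0. Total contributed: 54.
The habitat fund pays out 2.1 × 54 = 113.40 in total (split across the unequal shares, but the aggregate is all that matters for the group sum).
The 4 free-riders keep 54 each, adding 216. Group total = 216 + 113.40 = 329.40.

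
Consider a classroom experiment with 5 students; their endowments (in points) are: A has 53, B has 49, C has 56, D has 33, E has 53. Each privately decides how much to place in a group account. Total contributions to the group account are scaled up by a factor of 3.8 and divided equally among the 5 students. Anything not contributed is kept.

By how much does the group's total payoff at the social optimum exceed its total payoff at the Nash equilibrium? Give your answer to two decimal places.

683.20 points

The private return per contributed unit is 3.8/5 = 0.7600 < 1 for every player regardless of endowment, so the Nash equilibrium is zero contribution and the group total is Σ E_j = 53 + 49 + 56 + 33 + 53 = 244.
Each contributed unit returns 3.800 to the group, so the social optimum is full contribution by everyone: group total = 3.800 × 244 = 927.20.
Efficiency loss = (3.800 − 1) × 244 = 683.20.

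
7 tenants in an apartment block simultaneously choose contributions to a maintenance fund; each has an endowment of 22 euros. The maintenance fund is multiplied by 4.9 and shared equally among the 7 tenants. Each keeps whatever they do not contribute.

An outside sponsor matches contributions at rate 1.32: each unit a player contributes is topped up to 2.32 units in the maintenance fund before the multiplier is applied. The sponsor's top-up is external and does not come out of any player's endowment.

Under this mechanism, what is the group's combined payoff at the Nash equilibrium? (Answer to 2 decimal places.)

1750.67 euros

Under the mechanism each unit contributed yields 4.9 × 2.32 / 7 = 1.6240 back to its contributor per unit of net cost, which exceeds 1, making full contribution the dominant choice for everyone.
So the Nash equilibrium is full contribution by all 7; the group earns 4.9 × 2.32 × 154 = 1750.67.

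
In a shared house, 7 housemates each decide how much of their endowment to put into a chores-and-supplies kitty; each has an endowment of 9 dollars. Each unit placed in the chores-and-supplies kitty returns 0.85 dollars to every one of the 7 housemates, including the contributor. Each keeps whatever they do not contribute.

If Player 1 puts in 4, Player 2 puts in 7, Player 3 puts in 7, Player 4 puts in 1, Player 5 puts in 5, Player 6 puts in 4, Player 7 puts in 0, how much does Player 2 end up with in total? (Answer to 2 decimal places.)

Total contributed: 4 + 7 + 7 + 1 + 5 + 4 + 0 = 28.
Each receives 0.85 × 28 = 23.80 from the chores-and-supplies kitty.
Player 2 keeps 9 − 7 = 2, so Player 2's payoff is 2 + 23.80 = 25.80.

25.80 dollars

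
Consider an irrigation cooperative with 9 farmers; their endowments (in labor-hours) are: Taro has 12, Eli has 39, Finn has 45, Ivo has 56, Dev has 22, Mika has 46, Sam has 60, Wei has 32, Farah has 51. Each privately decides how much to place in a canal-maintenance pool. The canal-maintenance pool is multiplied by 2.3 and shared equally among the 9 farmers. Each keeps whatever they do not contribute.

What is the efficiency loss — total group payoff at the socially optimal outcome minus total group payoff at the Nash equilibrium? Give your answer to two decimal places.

471.90 labor-hours

The private return per contributed unit is 2.3/9 = 0.2556 < 1 for every player regardless of endowment, so the Nash equilibrium is zero contribution and the group total is Σ E_j = 12 + 39 + 45 + 56 + 22 + 46 + 60 + 32 + 51 = 363.
Each contributed unit returns 2.300 to the group, so the social optimum is full contribution by everyone: group total = 2.300 × 363 = 834.90.
Efficiency loss = (2.300 − 1) × 363 = 471.90.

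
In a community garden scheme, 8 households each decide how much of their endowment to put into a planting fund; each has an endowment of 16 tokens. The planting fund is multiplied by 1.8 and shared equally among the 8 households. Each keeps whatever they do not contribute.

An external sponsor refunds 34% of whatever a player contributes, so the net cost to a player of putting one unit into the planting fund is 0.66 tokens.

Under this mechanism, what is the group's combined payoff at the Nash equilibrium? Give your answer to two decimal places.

128.00 tokens

With the mechanism, a contributed unit returns (1.8/8) / 0.66 = 0.3409 per unit of net cost — still below 1 — so contributing 0 remains dominant for every player.
At the Nash equilibrium no one contributes; group total payoff = 8 × 16 = 128.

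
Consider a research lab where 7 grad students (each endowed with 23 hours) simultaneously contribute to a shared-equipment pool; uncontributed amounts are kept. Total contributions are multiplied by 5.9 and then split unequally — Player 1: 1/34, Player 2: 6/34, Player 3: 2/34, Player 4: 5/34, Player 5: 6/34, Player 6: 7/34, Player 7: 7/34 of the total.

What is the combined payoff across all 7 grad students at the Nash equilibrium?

Player j's private return per contributed unit is 5.9 × (j's share). Contributing is weakly dominant for j when that share is at least 1/5.9 = 0.1695, and contributing 0 is dominant otherwise.
The shares above 0.1695 belong to Player 2, Player 5, Player 6 and Player 7, contributing 23 each; the remaining 3 contribute 0. Total contributed: 92.
The shared-equipment pool pays out 5.9 × 92 = 542.80 in total (split across the unequal shares, but the aggregate is all that matters for the group sum).
The 3 free-riders keep 23 each, adding 69. Group total = 69 + 542.80 = 611.80.

611.80 hours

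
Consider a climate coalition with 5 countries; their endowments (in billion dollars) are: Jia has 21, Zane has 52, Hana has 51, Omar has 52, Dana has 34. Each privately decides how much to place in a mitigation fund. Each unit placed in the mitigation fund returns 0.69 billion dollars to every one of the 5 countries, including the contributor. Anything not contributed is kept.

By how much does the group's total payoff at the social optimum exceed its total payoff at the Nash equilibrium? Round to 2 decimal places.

The private return per contributed unit is 0.69 < 1 for everyone, so the Nash equilibrium is zero contribution and the group total is Σ E_j = 21 + 52 + 51 + 52 + 34 = 210.
Each contributed unit returns 3.450 to the group, so the social optimum is full contribution by everyone: group total = 3.450 × 210 = 724.50.
Efficiency loss = (3.450 − 1) × 210 = 514.50.

514.50 billion dollars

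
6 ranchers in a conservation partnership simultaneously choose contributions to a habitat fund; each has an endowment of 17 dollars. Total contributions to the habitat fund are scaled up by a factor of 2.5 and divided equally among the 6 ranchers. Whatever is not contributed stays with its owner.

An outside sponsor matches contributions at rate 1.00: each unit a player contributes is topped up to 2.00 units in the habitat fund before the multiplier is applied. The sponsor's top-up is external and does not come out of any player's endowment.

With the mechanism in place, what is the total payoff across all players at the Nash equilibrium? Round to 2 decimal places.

Even with the mechanism, each unit contributed returns only 2.5 × 2.00 / 6 = 0.8333 per unit of net cost, so contributing nothing is still dominant.
Everyone keeps their endowment and the group total is 6 × 17 = 102.

102.00 dollars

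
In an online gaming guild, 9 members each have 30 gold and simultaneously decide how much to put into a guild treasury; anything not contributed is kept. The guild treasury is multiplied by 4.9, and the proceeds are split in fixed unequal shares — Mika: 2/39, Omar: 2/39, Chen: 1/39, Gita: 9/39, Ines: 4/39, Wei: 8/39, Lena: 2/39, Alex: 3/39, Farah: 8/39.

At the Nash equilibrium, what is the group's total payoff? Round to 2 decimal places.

621.00 gold

A player with share s gets back 4.9·s per unit contributed, so full contribution is dominant for anyone with s > 1/4.9 = 0.2041 and zero contribution is dominant for anyone below.
Gita, Wei and Farah clear that bar, contributing 30 each; the remaining 6 contribute 0. Total contributed: 90.
The guild treasury pays out 4.9 × 90 = 441.00 in total (split across the unequal shares, but the aggregate is all that matters for the group sum).
The 6 free-riders keep 30 each, adding 180. Group total = 180 + 441.00 = 621.00.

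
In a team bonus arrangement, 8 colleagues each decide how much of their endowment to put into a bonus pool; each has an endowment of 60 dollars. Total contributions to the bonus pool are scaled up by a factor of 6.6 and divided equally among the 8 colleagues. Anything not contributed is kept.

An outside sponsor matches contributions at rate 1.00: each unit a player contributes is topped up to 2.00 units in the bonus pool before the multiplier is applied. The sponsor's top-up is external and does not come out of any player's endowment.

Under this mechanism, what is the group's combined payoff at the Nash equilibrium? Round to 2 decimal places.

Under the mechanism each unit contributed yields 6.6 × 2.00 / 8 = 1.6500 back to its contributor per unit of net cost, which exceeds 1, making full contribution the dominant choice for everyone.
At the Nash equilibrium everyone contributes 60. Group total payoff = 6.6 × 2.00 × 480 = 6336.00.

6336.00 dollars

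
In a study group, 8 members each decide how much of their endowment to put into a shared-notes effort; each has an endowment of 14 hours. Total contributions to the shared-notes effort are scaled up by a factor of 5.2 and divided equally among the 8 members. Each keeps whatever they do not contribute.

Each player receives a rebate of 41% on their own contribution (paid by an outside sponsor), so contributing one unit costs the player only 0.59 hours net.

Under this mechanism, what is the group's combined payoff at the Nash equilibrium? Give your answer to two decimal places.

With the mechanism, a contributed unit returns (5.2/8) / 0.59 = 1.1017 per unit of net cost to the contributor — now above 1 — so contributing fully is weakly dominant for every player.
So the Nash equilibrium is full contribution by all 8; the group earns 8 × (14 × 0.41 + 5.2 × 14) = 628.32.

628.32 hours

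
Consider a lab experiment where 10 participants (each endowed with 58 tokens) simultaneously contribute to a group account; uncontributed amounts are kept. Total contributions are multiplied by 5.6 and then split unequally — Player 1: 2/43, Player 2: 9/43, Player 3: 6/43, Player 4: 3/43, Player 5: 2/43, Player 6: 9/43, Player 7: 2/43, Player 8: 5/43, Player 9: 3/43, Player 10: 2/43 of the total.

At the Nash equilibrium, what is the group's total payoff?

A player with share s gets back 5.6·s per unit contributed, so full contribution is dominant for anyone with s > 1/5.6 = 0.1786 and zero contribution is dominant for anyone below.
Player 2 and Player 6 are above the threshold, contributing 58 each; the remaining 8 contribute 0. Total contributed: 116.
The group account pays out 5.6 × 116 = 649.60 in total (split across the unequal shares, but the aggregate is all that matters for the group sum).
The 8 free-riders keep 58 each, adding 464. Group total = 464 + 649.60 = 1113.60.

1113.60 tokens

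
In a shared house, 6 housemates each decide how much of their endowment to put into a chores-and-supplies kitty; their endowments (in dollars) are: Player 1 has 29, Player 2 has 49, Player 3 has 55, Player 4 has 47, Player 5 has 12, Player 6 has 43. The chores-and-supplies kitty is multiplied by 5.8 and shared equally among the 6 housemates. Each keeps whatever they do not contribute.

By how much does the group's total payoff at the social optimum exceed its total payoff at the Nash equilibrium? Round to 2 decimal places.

1128.00 dollars

The private return per contributed unit is 5.8/6 = 0.9667 < 1 for every player regardless of endowment, so the Nash equilibrium is zero contribution and the group total is Σ E_j = 29 + 49 + 55 + 47 + 12 + 43 = 235.
Each contributed unit returns 5.800 to the group, so the social optimum is full contribution by everyone: group total = 5.800 × 235 = 1363.00.
Efficiency loss = (5.800 − 1) × 235 = 1128.00.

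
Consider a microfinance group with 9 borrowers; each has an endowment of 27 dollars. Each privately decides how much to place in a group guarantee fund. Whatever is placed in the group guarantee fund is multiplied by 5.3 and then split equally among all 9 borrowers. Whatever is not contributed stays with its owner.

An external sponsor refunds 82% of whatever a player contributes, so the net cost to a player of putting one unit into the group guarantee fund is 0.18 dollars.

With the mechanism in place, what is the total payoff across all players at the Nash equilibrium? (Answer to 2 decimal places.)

With the mechanism, a contributed unit returns (5.3/9) / 0.18 = 3.2716 per unit of net cost to the contributor — now above 1 — so contributing fully is weakly dominant for every player.
So the Nash equilibrium is full contribution by all 9; the group earns 9 × (27 × 0.82 + 5.3 × 27) = 1487.16.

1487.16 dollars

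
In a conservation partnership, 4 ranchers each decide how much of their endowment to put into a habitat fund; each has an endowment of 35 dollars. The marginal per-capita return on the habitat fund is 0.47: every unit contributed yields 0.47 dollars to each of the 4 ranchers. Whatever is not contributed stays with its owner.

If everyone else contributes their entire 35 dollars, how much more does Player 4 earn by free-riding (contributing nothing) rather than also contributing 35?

Switching from a contribution of 35 to 0 lets Player 4 keep an extra 35 dollars, but lowers the habitat fund by 35, which costs Player 4 their own share of that drop: 0.47 × 35 = 16.45.
Net gain = 35 − 16.45 = 18.55. The private return per contributed unit (0.47) is below 1, so free-riding is indeed the best response regardless of what the others do.

18.55 dollars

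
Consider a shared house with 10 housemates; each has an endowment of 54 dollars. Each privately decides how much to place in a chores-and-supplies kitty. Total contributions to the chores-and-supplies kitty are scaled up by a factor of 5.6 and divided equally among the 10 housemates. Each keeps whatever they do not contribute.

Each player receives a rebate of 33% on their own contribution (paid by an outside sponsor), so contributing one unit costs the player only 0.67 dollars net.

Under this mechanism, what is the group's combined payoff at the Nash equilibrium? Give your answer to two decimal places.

540.00 dollars

With the mechanism, a contributed unit returns (5.6/10) / 0.67 = 0.8358 per unit of net cost — still below 1 — so contributing 0 remains dominant for every player.
Everyone keeps their endowment and the group total is 10 × 54 = 540.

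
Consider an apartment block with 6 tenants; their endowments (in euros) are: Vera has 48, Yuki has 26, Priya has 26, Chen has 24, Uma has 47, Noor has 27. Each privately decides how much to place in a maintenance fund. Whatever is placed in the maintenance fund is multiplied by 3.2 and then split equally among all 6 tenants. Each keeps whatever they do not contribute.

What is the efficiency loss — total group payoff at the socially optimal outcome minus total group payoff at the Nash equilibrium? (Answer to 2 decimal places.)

The private return per contributed unit is 3.2/6 = 0.5333 < 1 for every player regardless of endowment, so the Nash equilibrium is zero contribution and the group total is Σ E_j = 48 + 26 + 26 + 24 + 47 + 27 = 198.
Each contributed unit returns 3.200 to the group, so the social optimum is full contribution by everyone: group total = 3.200 × 198 = 633.60.
Efficiency loss = (3.200 − 1) × 198 = 435.60.

435.60 euros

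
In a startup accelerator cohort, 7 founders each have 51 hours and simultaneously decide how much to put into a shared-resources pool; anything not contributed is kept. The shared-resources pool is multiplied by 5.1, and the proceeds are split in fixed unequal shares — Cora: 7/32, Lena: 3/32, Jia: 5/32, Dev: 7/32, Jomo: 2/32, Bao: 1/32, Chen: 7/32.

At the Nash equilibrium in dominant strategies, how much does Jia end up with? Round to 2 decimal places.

Each unit j contributes comes back to j as 5.1 × (j's share), so j prefers to contribute only if that share exceeds 1/5.1 = 0.1961; otherwise keeping the unit dominates.
Cora, Dev and Chen are above the threshold, contributing 51 each; the remaining 4 contribute 0. Total contributed: 153.
Jia keeps 51 and receives 5.1 × 153 × 5/32 = 121.92 from the shared-resources pool, for a payoff of 172.92.

172.92 hours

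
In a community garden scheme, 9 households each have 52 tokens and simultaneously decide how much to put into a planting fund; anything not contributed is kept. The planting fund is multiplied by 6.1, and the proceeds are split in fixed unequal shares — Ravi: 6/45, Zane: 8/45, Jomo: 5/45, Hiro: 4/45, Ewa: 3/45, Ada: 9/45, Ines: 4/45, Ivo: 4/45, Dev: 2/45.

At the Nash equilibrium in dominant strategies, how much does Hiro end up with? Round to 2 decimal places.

108.39 tokens

For player j, contributing a unit is worthwhile iff 6.1 × (j's share) ≥ 1, i.e. iff j's share is at least 0.1639.
The shares above 0.1639 belong to Zane and Ada, contributing 52 each; the remaining 7 contribute 0. Total contributed: 104.
Hiro keeps 52 and receives 6.1 × 104 × 4/45 = 56.39 from the planting fund, for a payoff of 108.39.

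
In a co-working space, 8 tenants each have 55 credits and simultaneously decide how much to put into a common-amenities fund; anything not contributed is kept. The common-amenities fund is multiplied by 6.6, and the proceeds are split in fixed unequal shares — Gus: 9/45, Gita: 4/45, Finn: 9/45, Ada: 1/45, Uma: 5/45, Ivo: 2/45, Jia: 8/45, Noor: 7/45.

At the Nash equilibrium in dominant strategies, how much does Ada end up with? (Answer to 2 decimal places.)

Player j's private return per contributed unit is 6.6 × (j's share). Contributing is weakly dominant for j when that share is at least 1/6.6 = 0.1515, and contributing 0 is dominant otherwise.
The shares above 0.1515 belong to Gus, Finn, Jia and Noor, contributing 55 each; the remaining 4 contribute 0. Total contributed: 220.
Ada keeps 55 and receives 6.6 × 220 × 1/45 = 32.27 from the common-amenities fund, for a payoff of 87.27.

87.27 credits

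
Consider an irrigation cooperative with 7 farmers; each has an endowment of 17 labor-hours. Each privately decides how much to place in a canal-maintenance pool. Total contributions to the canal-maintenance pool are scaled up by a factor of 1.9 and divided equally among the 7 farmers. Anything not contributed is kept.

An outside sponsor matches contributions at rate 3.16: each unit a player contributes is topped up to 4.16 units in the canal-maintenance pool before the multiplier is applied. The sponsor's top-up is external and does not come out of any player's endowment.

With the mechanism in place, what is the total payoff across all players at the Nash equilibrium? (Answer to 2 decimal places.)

940.58 labor-hours

Under the mechanism each unit contributed yields 1.9 × 4.16 / 7 = 1.1291 back to its contributor per unit of net cost, which exceeds 1, making full contribution the dominant choice for everyone.
At the Nash equilibrium everyone contributes 17. Group total payoff = 1.9 × 4.16 × 119 = 940.58.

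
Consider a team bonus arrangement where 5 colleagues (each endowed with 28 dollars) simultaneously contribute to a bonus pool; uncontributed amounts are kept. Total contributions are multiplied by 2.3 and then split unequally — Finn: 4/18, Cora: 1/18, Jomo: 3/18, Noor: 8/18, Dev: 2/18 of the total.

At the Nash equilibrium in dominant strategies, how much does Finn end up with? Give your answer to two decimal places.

42.31 dollars

For player j, contributing a unit is worthwhile iff 2.3 × (j's share) ≥ 1, i.e. iff j's share is at least 0.4348.
The only share above 0.4348 is Noor's 8/18, contributing 28; the remaining 4 contribute 0. Total contributed: 28.
Finn keeps 28 and receives 2.3 × 28 × 4/18 = 14.31 from the bonus pool, for a payoff of 42.31.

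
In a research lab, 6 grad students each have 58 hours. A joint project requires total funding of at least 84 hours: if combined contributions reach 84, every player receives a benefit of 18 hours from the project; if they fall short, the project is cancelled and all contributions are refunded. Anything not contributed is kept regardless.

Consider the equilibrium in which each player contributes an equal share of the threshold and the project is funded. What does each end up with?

62 hours

Equal share of the threshold: 84/6 = 14.
At this profile no one gains by cutting their contribution: any cut drops the total below 84, the project is cancelled, contributions are refunded, and the deviator ends with 58, which is less than 58 − 14 + 18 = 62. Contributing more than 14 just wastes the excess. So contributing exactly 14 is a best response.
Each player's payoff: 58 − 14 + 18 = 62.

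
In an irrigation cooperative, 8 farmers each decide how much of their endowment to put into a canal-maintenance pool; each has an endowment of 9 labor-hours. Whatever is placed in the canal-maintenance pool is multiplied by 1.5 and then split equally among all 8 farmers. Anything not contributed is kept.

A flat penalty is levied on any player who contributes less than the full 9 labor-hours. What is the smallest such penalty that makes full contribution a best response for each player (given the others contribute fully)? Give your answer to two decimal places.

7.31 labor-hours

Given the others contribute fully, the best deviation is to contribute 0 (any partial contribution still incurs the fine and gives up units whose private return 0.1875 is below 1).
Deviating from 9 to 0 saves 9 labor-hours but forfeits the deviator's share of the drop in the canal-maintenance pool: 1.5/8 × 9 = 1.69.
So the deviation gain is 9 − 1.69 = 7.31, and the fine must be at least 7.31 labor-hours to wipe it out.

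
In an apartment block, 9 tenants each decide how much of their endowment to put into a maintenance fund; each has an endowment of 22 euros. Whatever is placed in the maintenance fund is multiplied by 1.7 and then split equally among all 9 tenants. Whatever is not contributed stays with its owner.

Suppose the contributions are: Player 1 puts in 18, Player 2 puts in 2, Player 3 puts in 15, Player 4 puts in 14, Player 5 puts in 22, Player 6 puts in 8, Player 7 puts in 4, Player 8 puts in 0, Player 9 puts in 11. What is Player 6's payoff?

Total contributed: 18 + 2 + 15 + 14 + 22 + 8 + 4 + 0 + 11 = 94.
Each receives 1.7 × 94 / 9 = 17.76 from the maintenance fund.
Player 6 keeps 22 − 8 = 14, so Player 6's payoff is 14 + 17.76 = 31.76.

31.76 euros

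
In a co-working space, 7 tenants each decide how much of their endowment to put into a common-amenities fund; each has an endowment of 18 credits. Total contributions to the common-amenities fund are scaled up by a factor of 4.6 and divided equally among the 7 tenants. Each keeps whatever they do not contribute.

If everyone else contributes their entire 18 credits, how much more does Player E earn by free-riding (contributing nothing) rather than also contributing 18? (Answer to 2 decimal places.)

6.17 credits

Switching from a contribution of 18 to 0 lets Player E keep an extra 18 credits, but lowers the common-amenities fund by 18, which costs Player E their own share of that drop: 4.6/7 × 18 = 11.83.
Net gain = 18 − 11.83 = 6.17. The private return per contributed unit (0.6571) is below 1, so free-riding is indeed the best response regardless of what the others do.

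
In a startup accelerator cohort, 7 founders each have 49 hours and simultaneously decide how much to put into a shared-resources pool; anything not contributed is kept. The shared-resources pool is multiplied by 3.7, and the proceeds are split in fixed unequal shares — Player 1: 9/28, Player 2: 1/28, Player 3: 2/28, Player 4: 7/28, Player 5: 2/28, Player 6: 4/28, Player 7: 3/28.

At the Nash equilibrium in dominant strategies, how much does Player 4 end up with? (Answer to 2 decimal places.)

94.33 hours

Each unit j contributes comes back to j as 3.7 × (j's share), so j prefers to contribute only if that share exceeds 1/3.7 = 0.2703; otherwise keeping the unit dominates.
Only Player 1 (9/28) clears that bar, contributing 49; the remaining 6 contribute 0. Total contributed: 49.
Player 4 keeps 49 and receives 3.7 × 49 × 7/28 = 45.33 from the shared-resources pool, for a payoff of 94.33.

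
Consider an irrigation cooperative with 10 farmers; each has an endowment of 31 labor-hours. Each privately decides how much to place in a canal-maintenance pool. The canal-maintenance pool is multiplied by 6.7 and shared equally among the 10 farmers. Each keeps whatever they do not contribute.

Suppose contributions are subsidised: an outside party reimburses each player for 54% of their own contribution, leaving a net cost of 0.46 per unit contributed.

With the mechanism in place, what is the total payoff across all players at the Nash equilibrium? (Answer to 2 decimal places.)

2244.40 labor-hours

With the mechanism, a contributed unit returns (6.7/10) / 0.46 = 1.4565 per unit of net cost to the contributor — now above 1 — so contributing fully is weakly dominant for every player.
At the Nash equilibrium everyone contributes 31. Group total payoff = 10 × (31 × 0.54 + 6.7 × 31) = 2244.40.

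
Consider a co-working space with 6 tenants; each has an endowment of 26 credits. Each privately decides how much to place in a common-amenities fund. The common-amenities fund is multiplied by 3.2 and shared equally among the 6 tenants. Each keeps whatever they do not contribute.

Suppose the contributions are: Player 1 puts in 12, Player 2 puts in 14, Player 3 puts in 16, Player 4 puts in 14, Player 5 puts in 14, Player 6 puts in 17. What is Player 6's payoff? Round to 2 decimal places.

Total contributed: 12 + 14 + 16 + 14 + 14 + 17 = 87.
Each receives 3.2 × 87 / 6 = 46.40 from the common-amenities fund.
Player 6 keeps 26 − 17 = 9, so Player 6's payoff is 9 + 46.40 = 55.40.

55.40 credits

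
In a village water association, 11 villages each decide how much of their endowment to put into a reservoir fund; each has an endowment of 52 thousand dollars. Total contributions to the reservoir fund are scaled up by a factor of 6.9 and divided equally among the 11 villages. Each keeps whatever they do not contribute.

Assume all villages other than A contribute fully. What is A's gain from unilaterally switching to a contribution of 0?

19.38 thousand dollars

Switching from a contribution of 52 to 0 lets A keep an extra 52 thousand dollars, but lowers the reservoir fund by 52, which costs A their own share of that drop: 6.9/11 × 52 = 32.62.
Net gain = 52 − 32.62 = 19.38. The private return per contributed unit (0.6273) is below 1, so free-riding is indeed the best response regardless of what the others do.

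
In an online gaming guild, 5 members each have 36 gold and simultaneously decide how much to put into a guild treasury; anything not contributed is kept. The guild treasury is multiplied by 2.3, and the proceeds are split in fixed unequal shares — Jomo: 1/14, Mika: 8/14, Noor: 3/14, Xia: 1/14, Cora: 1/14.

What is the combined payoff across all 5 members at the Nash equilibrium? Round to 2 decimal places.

226.80 gold

Each unit j contributes comes back to j as 2.3 × (j's share), so j prefers to contribute only if that share exceeds 1/2.3 = 0.4348; otherwise keeping the unit dominates.
Only Mika (8/14) clears that bar, contributing 36; the remaining 4 contribute 0. Total contributed: 36.
The guild treasury pays out 2.3 × 36 = 82.80 in total (split across the unequal shares, but the aggregate is all that matters for the group sum).
The 4 free-riders keep 36 each, adding 144. Group total = 144 + 82.80 = 226.80.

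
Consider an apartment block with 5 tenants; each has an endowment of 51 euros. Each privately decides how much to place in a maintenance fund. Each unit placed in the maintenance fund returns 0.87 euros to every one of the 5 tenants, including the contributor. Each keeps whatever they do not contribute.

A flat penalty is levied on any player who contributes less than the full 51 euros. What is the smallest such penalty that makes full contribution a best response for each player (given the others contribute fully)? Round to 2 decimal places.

6.63 euros

Given the others contribute fully, the best deviation is to contribute 0 (any partial contribution still incurs the fine and gives up units whose private return 0.87 is below 1).
Deviating from 51 to 0 saves 51 euros but forfeits the deviator's share of the drop in the maintenance fund: 0.87 × 51 = 44.37.
So the deviation gain is 51 − 44.37 = 6.63, and the fine must be at least 6.63 euros to wipe it out.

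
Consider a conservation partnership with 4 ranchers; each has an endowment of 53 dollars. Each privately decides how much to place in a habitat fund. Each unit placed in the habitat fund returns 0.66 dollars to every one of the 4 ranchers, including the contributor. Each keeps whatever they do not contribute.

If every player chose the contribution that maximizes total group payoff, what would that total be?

Each contributed unit returns 2.640 to the group as a whole (0.66 to each of 4 players), which exceeds 1, so the social optimum is full contribution: group total = 2.640 × 212 = 559.68.

559.68 dollars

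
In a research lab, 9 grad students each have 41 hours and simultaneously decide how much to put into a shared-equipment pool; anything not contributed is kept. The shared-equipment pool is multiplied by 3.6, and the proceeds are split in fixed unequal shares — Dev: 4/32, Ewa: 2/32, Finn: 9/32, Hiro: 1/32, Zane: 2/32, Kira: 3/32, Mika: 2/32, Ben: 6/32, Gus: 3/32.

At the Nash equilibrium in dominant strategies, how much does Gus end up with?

For player j, contributing a unit is worthwhile iff 3.6 × (j's share) ≥ 1, i.e. iff j's share is at least 0.2778.
Finn alone (share 9/32) is above the threshold, contributing 41; the remaining 8 contribute 0. Total contributed: 41.
Gus keeps 41 and receives 3.6 × 41 × 3/32 = 13.84 from the shared-equipment pool, for a payoff of 54.84.

54.84 hours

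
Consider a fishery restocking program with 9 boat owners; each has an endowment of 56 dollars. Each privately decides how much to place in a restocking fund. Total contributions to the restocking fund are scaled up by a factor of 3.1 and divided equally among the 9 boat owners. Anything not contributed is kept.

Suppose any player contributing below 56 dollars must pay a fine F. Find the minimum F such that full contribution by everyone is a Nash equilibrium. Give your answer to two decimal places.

36.71 dollars

Given the others contribute fully, the best deviation is to contribute 0 (any partial contribution still incurs the fine and gives up units whose private return 0.3444 is below 1).
Deviating from 56 to 0 saves 56 dollars but forfeits the deviator's share of the drop in the restocking fund: 3.1/9 × 56 = 19.29.
So the deviation gain is 56 − 19.29 = 36.71, and the fine must be at least 36.71 dollars to wipe it out.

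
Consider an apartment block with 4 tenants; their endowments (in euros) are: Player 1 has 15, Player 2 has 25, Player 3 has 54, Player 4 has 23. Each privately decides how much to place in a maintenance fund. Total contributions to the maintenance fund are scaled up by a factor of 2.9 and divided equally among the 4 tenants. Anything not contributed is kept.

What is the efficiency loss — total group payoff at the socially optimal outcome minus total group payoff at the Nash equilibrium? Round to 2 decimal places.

222.30 euros

The private return per contributed unit is 2.9/4 = 0.7250 < 1 for every player regardless of endowment, so the Nash equilibrium is zero contribution and the group total is Σ E_j = 15 + 25 + 54 + 23 = 117.
Each contributed unit returns 2.900 to the group, so the social optimum is full contribution by everyone: group total = 2.900 × 117 = 339.30.
Efficiency loss = (2.900 − 1) × 117 = 222.30.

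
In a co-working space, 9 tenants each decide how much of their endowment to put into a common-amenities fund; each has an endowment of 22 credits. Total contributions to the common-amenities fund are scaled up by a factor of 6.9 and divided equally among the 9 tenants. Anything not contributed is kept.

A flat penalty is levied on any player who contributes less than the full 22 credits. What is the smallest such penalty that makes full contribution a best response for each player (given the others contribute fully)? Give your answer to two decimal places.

5.13 credits

Given the others contribute fully, the best deviation is to contribute 0 (any partial contribution still incurs the fine and gives up units whose private return 0.7667 is below 1).
Deviating from 22 to 0 saves 22 credits but forfeits the deviator's share of the drop in the common-amenities fund: 6.9/9 × 22 = 16.87.
So the deviation gain is 22 − 16.87 = 5.13, and the fine must be at least 5.13 credits to wipe it out.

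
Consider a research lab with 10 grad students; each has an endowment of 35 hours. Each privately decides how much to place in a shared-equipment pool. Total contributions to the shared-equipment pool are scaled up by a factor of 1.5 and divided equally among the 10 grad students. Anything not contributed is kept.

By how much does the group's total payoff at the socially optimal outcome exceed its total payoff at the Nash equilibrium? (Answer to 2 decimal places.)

175.00 hours

Each contributed unit returns 1.5/10 = 0.1500 to its contributor — below 1 — so contributing 0 is dominant for every player. At the Nash equilibrium everyone keeps their 35, and the group total is 10 × 35 = 350.
Each contributed unit returns 1.500 to the group as a whole (0.1500 to each of 10 players), which exceeds 1, so the social optimum is full contribution: group total = 1.500 × 350 = 525.00.
Efficiency loss = 525.00 − 350 = 175.00.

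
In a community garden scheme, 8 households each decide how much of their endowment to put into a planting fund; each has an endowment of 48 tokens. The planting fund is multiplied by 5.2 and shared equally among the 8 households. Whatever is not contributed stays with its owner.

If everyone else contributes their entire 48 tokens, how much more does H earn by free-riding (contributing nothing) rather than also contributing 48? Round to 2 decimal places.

Switching from a contribution of 48 to 0 lets H keep an extra 48 tokens, but lowers the planting fund by 48, which costs H their own share of that drop: 5.2/8 × 48 = 31.20.
Net gain = 48 − 31.20 = 16.80. The private return per contributed unit (0.6500) is below 1, so free-riding is indeed the best response regardless of what the others do.

16.80 tokens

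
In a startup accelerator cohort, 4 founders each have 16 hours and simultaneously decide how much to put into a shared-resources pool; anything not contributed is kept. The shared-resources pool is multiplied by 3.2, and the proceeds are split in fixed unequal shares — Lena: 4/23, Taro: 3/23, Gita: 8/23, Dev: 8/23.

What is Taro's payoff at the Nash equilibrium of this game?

29.36 hours

A player with share s gets back 3.2·s per unit contributed, so full contribution is dominant for anyone with s > 1/3.2 = 0.3125 and zero contribution is dominant for anyone below.
Gita and Dev clear that bar, contributing 16 each; the remaining 2 contribute 0. Total contributed: 32.
Taro keeps 16 and receives 3.2 × 32 × 3/23 = 13.36 from the shared-resources pool, for a payoff of 29.36.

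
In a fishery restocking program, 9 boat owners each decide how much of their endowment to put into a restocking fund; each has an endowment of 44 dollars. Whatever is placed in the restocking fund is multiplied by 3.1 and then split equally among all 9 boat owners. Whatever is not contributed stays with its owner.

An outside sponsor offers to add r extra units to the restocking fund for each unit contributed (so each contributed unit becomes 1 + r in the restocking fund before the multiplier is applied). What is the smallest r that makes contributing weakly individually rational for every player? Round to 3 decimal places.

1.903

With matching at rate r, one contributed unit becomes (1 + r) in the restocking fund and returns 3.1 × (1 + r) / 9 to the contributor.
Setting this equal to 1: 1 + r = 9/3.1 = 2.9032.
So the minimum matching rate is r = 2.9032 − 1 = 1.903.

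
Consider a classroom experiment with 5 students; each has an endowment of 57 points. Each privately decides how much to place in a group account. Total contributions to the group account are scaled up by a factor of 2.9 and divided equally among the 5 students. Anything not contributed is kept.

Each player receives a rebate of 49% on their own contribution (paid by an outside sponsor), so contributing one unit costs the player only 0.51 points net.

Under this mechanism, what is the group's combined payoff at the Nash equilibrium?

966.15 points

With the mechanism, a contributed unit returns (2.9/5) / 0.51 = 1.1373 per unit of net cost to the contributor — now above 1 — so contributing fully is weakly dominant for every player.
At the Nash equilibrium everyone contributes 57. Group total payoff = 5 × (57 × 0.49 + 2.9 × 57) = 966.15.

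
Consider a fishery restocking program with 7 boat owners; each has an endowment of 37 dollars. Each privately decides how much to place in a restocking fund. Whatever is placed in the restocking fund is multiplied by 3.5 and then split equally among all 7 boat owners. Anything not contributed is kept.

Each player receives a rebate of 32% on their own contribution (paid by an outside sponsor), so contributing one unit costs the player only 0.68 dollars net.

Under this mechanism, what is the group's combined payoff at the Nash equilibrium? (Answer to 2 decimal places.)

The effective private return is (3.5/7) / 0.68 = 0.7353, which is still under 1, so the mechanism doesn't change anyone's dominant strategy: zero contribution.
At the Nash equilibrium no one contributes; group total payoff = 7 × 37 = 259.

259.00 dollars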